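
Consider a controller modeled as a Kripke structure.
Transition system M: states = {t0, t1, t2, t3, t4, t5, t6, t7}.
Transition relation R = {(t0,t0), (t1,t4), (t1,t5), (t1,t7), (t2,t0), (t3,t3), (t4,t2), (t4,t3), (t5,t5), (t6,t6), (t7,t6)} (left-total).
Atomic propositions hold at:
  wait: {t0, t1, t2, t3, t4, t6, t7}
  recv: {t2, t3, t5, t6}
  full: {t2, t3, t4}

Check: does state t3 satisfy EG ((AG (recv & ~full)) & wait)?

Sat(~full) = {t0, t1, t5, t6, t7}
Sat(recv & ~full) = {t5, t6}
AG (recv & ~full): greatest fixpoint, start Z0 = {t5, t6}, keep only states in Sat with every successor in Z. Already a fixed point.
Sat(AG (recv & ~full)) = {t5, t6}
Sat((AG (recv & ~full)) & wait) = {t6}
EG ((AG (recv & ~full)) & wait): greatest fixpoint, start Z0 = {t6}, keep only states in Sat with some successor in Z. Already a fixed point.
Sat(EG ((AG (recv & ~full)) & wait)) = {t6}
t3 ∉ Sat(EG ((AG (recv & ~full)) & wait)) = {t6}, so the formula does not hold at t3.

No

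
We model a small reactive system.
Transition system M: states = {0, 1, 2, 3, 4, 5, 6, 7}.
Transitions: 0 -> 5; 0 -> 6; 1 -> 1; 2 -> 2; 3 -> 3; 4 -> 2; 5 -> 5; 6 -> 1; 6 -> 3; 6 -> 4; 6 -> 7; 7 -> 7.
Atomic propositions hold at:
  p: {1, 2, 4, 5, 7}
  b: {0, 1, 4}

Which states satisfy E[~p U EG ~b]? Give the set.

{0, 2, 3, 5, 6, 7}

Sat(~p) = {0, 3, 6}
Sat(~b) = {2, 3, 5, 6, 7}
EG ~b: greatest fixpoint, start Z0 = {2, 3, 5, 6, 7}, keep only states in Sat with some successor in Z. Already a fixed point.
Sat(EG ~b) = {2, 3, 5, 6, 7}
E[~p U EG ~b]: least fixpoint, start Z0 = Sat(EG ~b) = {2, 3, 5, 6, 7}, add states in Sat(~p) with some successor in Z. Z1 = {0, 2, 3, 5, 6, 7}; fixed.
Sat(E[~p U EG ~b]) = {0, 2, 3, 5, 6, 7}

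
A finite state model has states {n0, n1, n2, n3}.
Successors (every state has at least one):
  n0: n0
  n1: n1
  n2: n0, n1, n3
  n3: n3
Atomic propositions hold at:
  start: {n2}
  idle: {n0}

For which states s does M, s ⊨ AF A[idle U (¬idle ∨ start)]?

Sat(¬idle) = {n1, n2, n3}
Sat(¬idle ∨ start) = {n1, n2, n3}
A[idle U (¬idle ∨ start)]: least fixpoint, start Z0 = Sat((¬idle ∨ start)) = {n1, n2, n3}, add states in Sat(idle) with every successor in Z. Already a fixed point.
Sat(A[idle U (¬idle ∨ start)]) = {n1, n2, n3}
AF A[idle U (¬idle ∨ start)]: least fixpoint, start Z0 = {n1, n2, n3}, add states with every successor in Z. Already a fixed point.
Sat(AF A[idle U (¬idle ∨ start)]) = {n1, n2, n3}

{n1, n2, n3}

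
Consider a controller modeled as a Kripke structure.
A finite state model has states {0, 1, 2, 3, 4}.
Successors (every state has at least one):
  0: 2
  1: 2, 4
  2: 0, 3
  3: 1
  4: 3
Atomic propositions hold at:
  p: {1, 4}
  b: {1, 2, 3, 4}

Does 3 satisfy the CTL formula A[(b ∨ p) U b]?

Yes

Sat(b ∨ p) = {1, 2, 3, 4}
A[(b ∨ p) U b]: least fixpoint, start Z0 = Sat(b) = {1, 2, 3, 4}, add states in Sat(b ∨ p) with every successor in Z. Already a fixed point.
Sat(A[(b ∨ p) U b]) = {1, 2, 3, 4}
3 ∈ Sat(A[(b ∨ p) U b]) = {1, 2, 3, 4}, so the formula holds at 3.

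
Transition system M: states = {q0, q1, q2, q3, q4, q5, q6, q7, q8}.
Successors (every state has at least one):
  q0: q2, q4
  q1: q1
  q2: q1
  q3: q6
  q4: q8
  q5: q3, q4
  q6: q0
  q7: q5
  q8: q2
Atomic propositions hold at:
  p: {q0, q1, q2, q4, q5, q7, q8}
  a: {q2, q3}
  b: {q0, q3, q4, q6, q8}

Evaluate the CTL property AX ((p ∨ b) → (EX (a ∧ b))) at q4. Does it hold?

No

Sat(p ∨ b) = {q0, q1, q2, q3, q4, q5, q6, q7, q8}
Sat(a ∧ b) = {q3}
Sat(EX (a ∧ b)) = {s : some successor in {q3}} = {q5}
Sat((p ∨ b) → (EX (a ∧ b))) = {q5}
Sat(AX ((p ∨ b) → (EX (a ∧ b)))) = {s : every successor in {q5}} = {q7}
q4 ∉ Sat(AX ((p ∨ b) → (EX (a ∧ b)))) = {q7}, so the formula does not hold at q4.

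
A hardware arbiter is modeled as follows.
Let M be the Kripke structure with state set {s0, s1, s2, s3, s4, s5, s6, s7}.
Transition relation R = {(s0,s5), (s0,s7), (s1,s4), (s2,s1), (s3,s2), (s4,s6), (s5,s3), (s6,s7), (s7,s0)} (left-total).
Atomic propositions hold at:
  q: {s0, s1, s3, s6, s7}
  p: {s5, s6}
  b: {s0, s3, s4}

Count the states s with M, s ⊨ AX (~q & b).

1

Sat(~q) = {s2, s4, s5}
Sat(~q & b) = {s4}
Sat(AX (~q & b)) = {s : every successor in {s4}} = {s1}
|Sat(AX (~q & b))| = |{s1}| = 1.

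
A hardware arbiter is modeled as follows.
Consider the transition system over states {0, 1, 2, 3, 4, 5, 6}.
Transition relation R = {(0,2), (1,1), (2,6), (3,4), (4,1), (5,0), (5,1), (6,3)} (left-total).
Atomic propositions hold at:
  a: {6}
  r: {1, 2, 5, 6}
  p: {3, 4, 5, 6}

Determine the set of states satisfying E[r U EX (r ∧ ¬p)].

{0, 1, 4, 5}

Sat(¬p) = {0, 1, 2}
Sat(r ∧ ¬p) = {1, 2}
Sat(EX (r ∧ ¬p)) = {s : some successor in {1, 2}} = {0, 1, 4, 5}
E[r U EX (r ∧ ¬p)]: least fixpoint, start Z0 = Sat(EX (r ∧ ¬p)) = {0, 1, 4, 5}, add states in Sat(r) with some successor in Z. Already a fixed point.
Sat(E[r U EX (r ∧ ¬p)]) = {0, 1, 4, 5}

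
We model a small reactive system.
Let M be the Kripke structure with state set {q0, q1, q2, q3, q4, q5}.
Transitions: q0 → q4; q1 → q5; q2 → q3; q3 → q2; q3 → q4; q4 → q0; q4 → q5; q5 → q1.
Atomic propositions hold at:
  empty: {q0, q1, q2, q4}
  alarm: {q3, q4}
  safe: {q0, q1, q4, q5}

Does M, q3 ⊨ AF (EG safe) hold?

EG safe: greatest fixpoint, start Z0 = {q0, q1, q4, q5}, keep only states in Sat with some successor in Z. Already a fixed point.
Sat(EG safe) = {q0, q1, q4, q5}
AF (EG safe): least fixpoint, start Z0 = {q0, q1, q4, q5}, add states with every successor in Z. Already a fixed point.
Sat(AF (EG safe)) = {q0, q1, q4, q5}
q3 ∉ Sat(AF (EG safe)) = {q0, q1, q4, q5}, so the formula does not hold at q3.

No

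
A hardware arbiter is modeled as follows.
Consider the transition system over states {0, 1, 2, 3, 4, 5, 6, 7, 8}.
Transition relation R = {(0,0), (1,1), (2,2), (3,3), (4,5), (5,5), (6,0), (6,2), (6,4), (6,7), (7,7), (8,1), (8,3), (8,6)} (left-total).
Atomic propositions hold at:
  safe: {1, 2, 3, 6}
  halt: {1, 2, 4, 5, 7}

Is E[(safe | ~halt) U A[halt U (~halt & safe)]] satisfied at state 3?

Yes

Sat(~halt) = {0, 3, 6, 8}
Sat(safe | ~halt) = {0, 1, 2, 3, 6, 8}
Sat(~halt & safe) = {3, 6}
A[halt U (~halt & safe)]: least fixpoint, start Z0 = Sat((~halt & safe)) = {3, 6}, add states in Sat(halt) with every successor in Z. Already a fixed point.
Sat(A[halt U (~halt & safe)]) = {3, 6}
E[(safe | ~halt) U A[halt U (~halt & safe)]]: least fixpoint, start Z0 = Sat(A[halt U (~halt & safe)]) = {3, 6}, add states in Sat(safe | ~halt) with some successor in Z. Z1 = {3, 6, 8}; fixed.
Sat(E[(safe | ~halt) U A[halt U (~halt & safe)]]) = {3, 6, 8}
3 ∈ Sat(E[(safe | ~halt) U A[halt U (~halt & safe)]]) = {3, 6, 8}, so the formula holds at 3.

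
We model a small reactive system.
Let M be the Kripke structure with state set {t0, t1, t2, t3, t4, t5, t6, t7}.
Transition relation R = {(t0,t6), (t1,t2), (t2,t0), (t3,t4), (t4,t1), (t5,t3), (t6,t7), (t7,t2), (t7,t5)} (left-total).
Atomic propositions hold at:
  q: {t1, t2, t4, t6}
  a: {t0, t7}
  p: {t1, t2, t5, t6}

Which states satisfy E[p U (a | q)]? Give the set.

Sat(a | q) = {t0, t1, t2, t4, t6, t7}
E[p U (a | q)]: least fixpoint, start Z0 = Sat((a | q)) = {t0, t1, t2, t4, t6, t7}, add states in Sat(p) with some successor in Z. Already a fixed point.
Sat(E[p U (a | q)]) = {t0, t1, t2, t4, t6, t7}

{t0, t1, t2, t4, t6, t7}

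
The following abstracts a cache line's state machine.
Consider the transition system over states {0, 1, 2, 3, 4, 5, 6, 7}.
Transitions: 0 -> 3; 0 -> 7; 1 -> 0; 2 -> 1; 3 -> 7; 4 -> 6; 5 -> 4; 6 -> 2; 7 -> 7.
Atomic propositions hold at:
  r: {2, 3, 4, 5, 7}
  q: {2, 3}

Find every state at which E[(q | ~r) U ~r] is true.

Sat(~r) = {0, 1, 6}
Sat(q | ~r) = {0, 1, 2, 3, 6}
E[(q | ~r) U ~r]: least fixpoint, start Z0 = Sat(~r) = {0, 1, 6}, add states in Sat(q | ~r) with some successor in Z. Z1 = {0, 1, 2, 6}; fixed.
Sat(E[(q | ~r) U ~r]) = {0, 1, 2, 6}

{0, 1, 2, 6}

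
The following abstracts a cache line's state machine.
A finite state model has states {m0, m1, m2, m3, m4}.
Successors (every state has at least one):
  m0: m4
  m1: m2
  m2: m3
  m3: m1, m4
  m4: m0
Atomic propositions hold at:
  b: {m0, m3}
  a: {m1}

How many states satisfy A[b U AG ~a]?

2

Sat(~a) = {m0, m2, m3, m4}
AG ~a: greatest fixpoint, start Z0 = {m0, m2, m3, m4}, keep only states in Sat with every successor in Z. Z1 = {m0, m2, m4}; Z2 = {m0, m4}; fixed.
Sat(AG ~a) = {m0, m4}
A[b U AG ~a]: least fixpoint, start Z0 = Sat(AG ~a) = {m0, m4}, add states in Sat(b) with every successor in Z. Already a fixed point.
Sat(A[b U AG ~a]) = {m0, m4}
|Sat(A[b U AG ~a])| = |{m0, m4}| = 2.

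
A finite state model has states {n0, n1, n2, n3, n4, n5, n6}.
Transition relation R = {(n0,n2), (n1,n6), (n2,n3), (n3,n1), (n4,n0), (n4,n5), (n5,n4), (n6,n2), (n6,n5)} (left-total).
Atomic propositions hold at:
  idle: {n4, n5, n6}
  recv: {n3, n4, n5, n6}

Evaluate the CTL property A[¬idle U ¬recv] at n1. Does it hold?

Yes

Sat(¬idle) = {n0, n1, n2, n3}
Sat(¬recv) = {n0, n1, n2}
A[¬idle U ¬recv]: least fixpoint, start Z0 = Sat(¬recv) = {n0, n1, n2}, add states in Sat(¬idle) with every successor in Z. Z1 = {n0, n1, n2, n3}; fixed.
Sat(A[¬idle U ¬recv]) = {n0, n1, n2, n3}
n1 ∈ Sat(A[¬idle U ¬recv]) = {n0, n1, n2, n3}, so the formula holds at n1.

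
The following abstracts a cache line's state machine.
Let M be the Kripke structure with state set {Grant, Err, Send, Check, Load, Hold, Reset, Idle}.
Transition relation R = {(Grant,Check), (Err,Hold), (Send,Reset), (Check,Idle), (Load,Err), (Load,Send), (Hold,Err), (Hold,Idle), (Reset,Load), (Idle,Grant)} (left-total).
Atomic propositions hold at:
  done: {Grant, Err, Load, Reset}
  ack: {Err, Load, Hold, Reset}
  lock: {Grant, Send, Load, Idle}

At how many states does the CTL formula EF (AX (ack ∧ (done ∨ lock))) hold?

3

Sat(done ∨ lock) = {Grant, Err, Send, Load, Reset, Idle}
Sat(ack ∧ (done ∨ lock)) = {Err, Load, Reset}
Sat(AX (ack ∧ (done ∨ lock))) = {s : every successor in {Err, Load, Reset}} = {Send, Reset}
EF (AX (ack ∧ (done ∨ lock))): least fixpoint, start Z0 = {Send, Reset}, add states with some successor in Z. Z1 = {Send, Load, Reset}; fixed.
Sat(EF (AX (ack ∧ (done ∨ lock)))) = {Send, Load, Reset}
|Sat(EF (AX (ack ∧ (done ∨ lock))))| = |{Send, Load, Reset}| = 3.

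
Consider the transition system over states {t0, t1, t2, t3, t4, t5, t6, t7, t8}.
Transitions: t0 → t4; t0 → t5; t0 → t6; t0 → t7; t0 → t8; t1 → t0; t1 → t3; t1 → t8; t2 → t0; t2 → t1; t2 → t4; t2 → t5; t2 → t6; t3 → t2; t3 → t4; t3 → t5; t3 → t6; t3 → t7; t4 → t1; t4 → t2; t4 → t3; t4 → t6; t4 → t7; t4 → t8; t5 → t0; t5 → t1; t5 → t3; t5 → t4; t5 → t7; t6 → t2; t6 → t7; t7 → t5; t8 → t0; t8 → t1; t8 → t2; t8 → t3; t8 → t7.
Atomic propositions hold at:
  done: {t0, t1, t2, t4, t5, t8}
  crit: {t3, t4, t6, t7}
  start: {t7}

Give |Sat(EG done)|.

EG done: greatest fixpoint, start Z0 = {t0, t1, t2, t4, t5, t8}, keep only states in Sat with some successor in Z. Already a fixed point.
Sat(EG done) = {t0, t1, t2, t4, t5, t8}
|Sat(EG done)| = |{t0, t1, t2, t4, t5, t8}| = 6.

6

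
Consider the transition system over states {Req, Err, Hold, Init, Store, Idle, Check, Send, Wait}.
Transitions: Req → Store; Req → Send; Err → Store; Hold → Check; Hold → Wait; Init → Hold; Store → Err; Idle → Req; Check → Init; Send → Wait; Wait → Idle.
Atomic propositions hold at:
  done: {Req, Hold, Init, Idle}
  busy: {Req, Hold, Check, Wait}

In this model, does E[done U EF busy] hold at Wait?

Yes

EF busy: least fixpoint, start Z0 = {Req, Hold, Check, Wait}, add states with some successor in Z. Z1 = {Req, Hold, Init, Idle, Check, Send, Wait}; fixed.
Sat(EF busy) = {Req, Hold, Init, Idle, Check, Send, Wait}
E[done U EF busy]: least fixpoint, start Z0 = Sat(EF busy) = {Req, Hold, Init, Idle, Check, Send, Wait}, add states in Sat(done) with some successor in Z. Already a fixed point.
Sat(E[done U EF busy]) = {Req, Hold, Init, Idle, Check, Send, Wait}
Wait ∈ Sat(E[done U EF busy]) = {Req, Hold, Init, Idle, Check, Send, Wait}, so the formula holds at Wait.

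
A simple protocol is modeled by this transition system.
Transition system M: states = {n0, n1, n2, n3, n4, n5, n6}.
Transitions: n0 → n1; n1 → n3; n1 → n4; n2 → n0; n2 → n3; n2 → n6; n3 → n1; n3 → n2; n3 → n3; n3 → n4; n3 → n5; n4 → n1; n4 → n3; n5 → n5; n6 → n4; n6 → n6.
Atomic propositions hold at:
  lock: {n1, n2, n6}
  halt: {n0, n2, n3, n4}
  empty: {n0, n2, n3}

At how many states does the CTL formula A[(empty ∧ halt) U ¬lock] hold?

4

Sat(empty ∧ halt) = {n0, n2, n3}
Sat(¬lock) = {n0, n3, n4, n5}
A[(empty ∧ halt) U ¬lock]: least fixpoint, start Z0 = Sat(¬lock) = {n0, n3, n4, n5}, add states in Sat(empty ∧ halt) with every successor in Z. Already a fixed point.
Sat(A[(empty ∧ halt) U ¬lock]) = {n0, n3, n4, n5}
|Sat(A[(empty ∧ halt) U ¬lock])| = |{n0, n3, n4, n5}| = 4.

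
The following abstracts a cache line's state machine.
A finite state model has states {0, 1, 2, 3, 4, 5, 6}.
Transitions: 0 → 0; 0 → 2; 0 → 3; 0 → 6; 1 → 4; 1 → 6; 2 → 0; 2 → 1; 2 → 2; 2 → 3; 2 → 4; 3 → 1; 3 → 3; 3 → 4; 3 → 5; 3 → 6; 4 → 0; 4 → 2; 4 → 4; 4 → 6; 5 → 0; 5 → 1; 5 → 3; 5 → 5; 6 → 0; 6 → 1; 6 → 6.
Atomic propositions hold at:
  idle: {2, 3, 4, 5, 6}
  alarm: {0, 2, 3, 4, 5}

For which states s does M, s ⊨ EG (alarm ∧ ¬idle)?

Sat(¬idle) = {0, 1}
Sat(alarm ∧ ¬idle) = {0}
EG (alarm ∧ ¬idle): greatest fixpoint, start Z0 = {0}, keep only states in Sat with some successor in Z. Already a fixed point.
Sat(EG (alarm ∧ ¬idle)) = {0}

{0}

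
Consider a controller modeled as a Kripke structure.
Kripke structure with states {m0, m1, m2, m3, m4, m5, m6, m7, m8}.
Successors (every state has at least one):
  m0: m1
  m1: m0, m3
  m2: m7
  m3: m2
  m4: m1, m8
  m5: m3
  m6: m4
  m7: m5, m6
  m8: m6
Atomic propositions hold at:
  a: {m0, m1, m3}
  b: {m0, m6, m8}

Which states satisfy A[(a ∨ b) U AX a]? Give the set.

{m0, m1, m5}

Sat(a ∨ b) = {m0, m1, m3, m6, m8}
Sat(AX a) = {s : every successor in {m0, m1, m3}} = {m0, m1, m5}
A[(a ∨ b) U AX a]: least fixpoint, start Z0 = Sat(AX a) = {m0, m1, m5}, add states in Sat(a ∨ b) with every successor in Z. Already a fixed point.
Sat(A[(a ∨ b) U AX a]) = {m0, m1, m5}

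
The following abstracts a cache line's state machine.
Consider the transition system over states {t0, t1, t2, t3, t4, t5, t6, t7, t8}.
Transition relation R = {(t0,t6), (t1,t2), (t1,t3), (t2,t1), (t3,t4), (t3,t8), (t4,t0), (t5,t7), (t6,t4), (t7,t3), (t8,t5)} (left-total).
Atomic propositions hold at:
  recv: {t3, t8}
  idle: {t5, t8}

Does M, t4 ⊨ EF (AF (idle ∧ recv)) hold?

No

Sat(idle ∧ recv) = {t8}
AF (idle ∧ recv): least fixpoint, start Z0 = {t8}, add states with every successor in Z. Already a fixed point.
Sat(AF (idle ∧ recv)) = {t8}
EF (AF (idle ∧ recv)): least fixpoint, start Z0 = {t8}, add states with some successor in Z. Z1 = {t3, t8}; Z2 = {t1, t3, t7, t8}; Z3 = {t1, t2, t3, t5, t7, t8}; fixed.
Sat(EF (AF (idle ∧ recv))) = {t1, t2, t3, t5, t7, t8}
t4 ∉ Sat(EF (AF (idle ∧ recv))) = {t1, t2, t3, t5, t7, t8}, so the formula does not hold at t4.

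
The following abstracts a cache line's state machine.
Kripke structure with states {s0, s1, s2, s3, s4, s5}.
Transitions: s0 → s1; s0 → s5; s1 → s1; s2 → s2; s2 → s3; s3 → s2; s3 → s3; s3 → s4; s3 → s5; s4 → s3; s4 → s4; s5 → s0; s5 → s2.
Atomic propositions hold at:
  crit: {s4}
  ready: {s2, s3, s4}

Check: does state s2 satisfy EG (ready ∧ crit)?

Sat(ready ∧ crit) = {s4}
EG (ready ∧ crit): greatest fixpoint, start Z0 = {s4}, keep only states in Sat with some successor in Z. Already a fixed point.
Sat(EG (ready ∧ crit)) = {s4}
s2 ∉ Sat(EG (ready ∧ crit)) = {s4}, so the formula does not hold at s2.

No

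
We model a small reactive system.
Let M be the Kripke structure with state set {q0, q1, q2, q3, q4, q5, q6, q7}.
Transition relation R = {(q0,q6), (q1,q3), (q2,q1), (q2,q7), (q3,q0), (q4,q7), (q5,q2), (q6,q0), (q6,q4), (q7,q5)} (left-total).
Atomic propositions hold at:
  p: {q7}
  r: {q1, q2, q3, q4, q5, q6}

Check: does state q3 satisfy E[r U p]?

No

E[r U p]: least fixpoint, start Z0 = Sat(p) = {q7}, add states in Sat(r) with some successor in Z. Z1 = {q2, q4, q7}; Z2 = {q2, q4, q5, q6, q7}; fixed.
Sat(E[r U p]) = {q2, q4, q5, q6, q7}
q3 ∉ Sat(E[r U p]) = {q2, q4, q5, q6, q7}, so the formula does not hold at q3.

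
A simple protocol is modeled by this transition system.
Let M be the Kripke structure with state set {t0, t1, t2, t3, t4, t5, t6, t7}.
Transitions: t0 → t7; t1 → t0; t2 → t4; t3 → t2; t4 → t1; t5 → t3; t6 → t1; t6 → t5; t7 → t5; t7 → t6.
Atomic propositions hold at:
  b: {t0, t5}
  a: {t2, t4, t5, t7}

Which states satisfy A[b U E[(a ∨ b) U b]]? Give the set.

Sat(a ∨ b) = {t0, t2, t4, t5, t7}
E[(a ∨ b) U b]: least fixpoint, start Z0 = Sat(b) = {t0, t5}, add states in Sat(a ∨ b) with some successor in Z. Z1 = {t0, t5, t7}; fixed.
Sat(E[(a ∨ b) U b]) = {t0, t5, t7}
A[b U E[(a ∨ b) U b]]: least fixpoint, start Z0 = Sat(E[(a ∨ b) U b]) = {t0, t5, t7}, add states in Sat(b) with every successor in Z. Already a fixed point.
Sat(A[b U E[(a ∨ b) U b]]) = {t0, t5, t7}

{t0, t5, t7}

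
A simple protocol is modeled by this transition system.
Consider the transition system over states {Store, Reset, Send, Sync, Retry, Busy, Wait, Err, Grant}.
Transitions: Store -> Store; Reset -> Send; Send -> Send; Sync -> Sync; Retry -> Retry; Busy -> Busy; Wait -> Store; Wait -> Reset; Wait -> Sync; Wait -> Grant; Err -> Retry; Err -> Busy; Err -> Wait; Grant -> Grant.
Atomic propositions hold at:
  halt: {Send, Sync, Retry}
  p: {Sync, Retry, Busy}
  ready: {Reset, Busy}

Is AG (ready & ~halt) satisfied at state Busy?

Yes

Sat(~halt) = {Store, Reset, Busy, Wait, Err, Grant}
Sat(ready & ~halt) = {Reset, Busy}
AG (ready & ~halt): greatest fixpoint, start Z0 = {Reset, Busy}, keep only states in Sat with every successor in Z. Z1 = {Busy}; fixed.
Sat(AG (ready & ~halt)) = {Busy}
Busy ∈ Sat(AG (ready & ~halt)) = {Busy}, so the formula holds at Busy.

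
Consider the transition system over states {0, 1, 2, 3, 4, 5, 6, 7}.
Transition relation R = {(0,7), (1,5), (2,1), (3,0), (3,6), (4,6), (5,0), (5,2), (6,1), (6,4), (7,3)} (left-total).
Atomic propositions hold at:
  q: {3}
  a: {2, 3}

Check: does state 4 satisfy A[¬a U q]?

No

Sat(¬a) = {0, 1, 4, 5, 6, 7}
A[¬a U q]: least fixpoint, start Z0 = Sat(q) = {3}, add states in Sat(¬a) with every successor in Z. Z1 = {3, 7}; Z2 = {0, 3, 7}; fixed.
Sat(A[¬a U q]) = {0, 3, 7}
4 ∉ Sat(A[¬a U q]) = {0, 3, 7}, so the formula does not hold at 4.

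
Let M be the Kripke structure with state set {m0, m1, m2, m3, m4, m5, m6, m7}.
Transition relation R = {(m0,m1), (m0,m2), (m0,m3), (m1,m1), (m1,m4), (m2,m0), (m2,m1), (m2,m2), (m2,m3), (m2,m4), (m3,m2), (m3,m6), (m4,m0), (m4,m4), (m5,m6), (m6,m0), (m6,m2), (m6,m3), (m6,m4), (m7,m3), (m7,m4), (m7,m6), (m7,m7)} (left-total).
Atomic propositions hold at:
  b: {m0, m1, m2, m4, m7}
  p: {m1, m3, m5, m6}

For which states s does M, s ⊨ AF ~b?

{m3, m5, m6}

Sat(~b) = {m3, m5, m6}
AF ~b: least fixpoint, start Z0 = {m3, m5, m6}, add states with every successor in Z. Already a fixed point.
Sat(AF ~b) = {m3, m5, m6}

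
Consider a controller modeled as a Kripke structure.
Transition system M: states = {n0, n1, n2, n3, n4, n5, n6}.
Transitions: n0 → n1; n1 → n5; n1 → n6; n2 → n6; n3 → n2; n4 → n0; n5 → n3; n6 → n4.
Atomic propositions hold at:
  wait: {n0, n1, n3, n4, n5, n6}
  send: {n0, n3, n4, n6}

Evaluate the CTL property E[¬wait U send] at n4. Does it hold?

Sat(¬wait) = {n2}
E[¬wait U send]: least fixpoint, start Z0 = Sat(send) = {n0, n3, n4, n6}, add states in Sat(¬wait) with some successor in Z. Z1 = {n0, n2, n3, n4, n6}; fixed.
Sat(E[¬wait U send]) = {n0, n2, n3, n4, n6}
n4 ∈ Sat(E[¬wait U send]) = {n0, n2, n3, n4, n6}, so the formula holds at n4.

Yes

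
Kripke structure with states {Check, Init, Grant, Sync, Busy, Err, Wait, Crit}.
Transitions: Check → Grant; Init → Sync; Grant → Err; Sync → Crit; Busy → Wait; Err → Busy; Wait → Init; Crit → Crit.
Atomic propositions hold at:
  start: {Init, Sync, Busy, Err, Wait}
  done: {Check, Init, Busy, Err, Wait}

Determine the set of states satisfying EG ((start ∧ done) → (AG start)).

Sat(start ∧ done) = {Init, Busy, Err, Wait}
AG start: greatest fixpoint, start Z0 = {Init, Sync, Busy, Err, Wait}, keep only states in Sat with every successor in Z. Z1 = {Init, Busy, Err, Wait}; Z2 = {Busy, Err, Wait}; Z3 = {Busy, Err}; Z4 = {Err}; Z5 = ∅; fixed.
Sat(AG start) = ∅
Sat((start ∧ done) → (AG start)) = {Check, Grant, Sync, Crit}
EG ((start ∧ done) → (AG start)): greatest fixpoint, start Z0 = {Check, Grant, Sync, Crit}, keep only states in Sat with some successor in Z. Z1 = {Check, Sync, Crit}; Z2 = {Sync, Crit}; fixed.
Sat(EG ((start ∧ done) → (AG start))) = {Sync, Crit}

{Sync, Crit}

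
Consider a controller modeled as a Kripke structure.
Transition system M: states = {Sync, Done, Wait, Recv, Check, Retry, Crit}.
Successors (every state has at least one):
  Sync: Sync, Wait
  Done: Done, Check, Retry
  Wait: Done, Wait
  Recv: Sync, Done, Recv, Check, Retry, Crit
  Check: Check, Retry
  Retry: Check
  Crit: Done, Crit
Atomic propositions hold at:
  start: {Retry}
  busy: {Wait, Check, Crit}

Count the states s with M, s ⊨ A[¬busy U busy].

4

Sat(¬busy) = {Sync, Done, Recv, Retry}
A[¬busy U busy]: least fixpoint, start Z0 = Sat(busy) = {Wait, Check, Crit}, add states in Sat(¬busy) with every successor in Z. Z1 = {Wait, Check, Retry, Crit}; fixed.
Sat(A[¬busy U busy]) = {Wait, Check, Retry, Crit}
|Sat(A[¬busy U busy])| = |{Wait, Check, Retry, Crit}| = 4.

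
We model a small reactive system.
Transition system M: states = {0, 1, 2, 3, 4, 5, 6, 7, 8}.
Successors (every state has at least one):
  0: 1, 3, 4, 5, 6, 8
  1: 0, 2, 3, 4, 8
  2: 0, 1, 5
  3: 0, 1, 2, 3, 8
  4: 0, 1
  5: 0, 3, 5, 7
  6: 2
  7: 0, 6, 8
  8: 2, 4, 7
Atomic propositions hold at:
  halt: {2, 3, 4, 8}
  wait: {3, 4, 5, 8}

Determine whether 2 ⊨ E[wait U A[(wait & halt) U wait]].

Sat(wait & halt) = {3, 4, 8}
A[(wait & halt) U wait]: least fixpoint, start Z0 = Sat(wait) = {3, 4, 5, 8}, add states in Sat(wait & halt) with every successor in Z. Already a fixed point.
Sat(A[(wait & halt) U wait]) = {3, 4, 5, 8}
E[wait U A[(wait & halt) U wait]]: least fixpoint, start Z0 = Sat(A[(wait & halt) U wait]) = {3, 4, 5, 8}, add states in Sat(wait) with some successor in Z. Already a fixed point.
Sat(E[wait U A[(wait & halt) U wait]]) = {3, 4, 5, 8}
2 ∉ Sat(E[wait U A[(wait & halt) U wait]]) = {3, 4, 5, 8}, so the formula does not hold at 2.

No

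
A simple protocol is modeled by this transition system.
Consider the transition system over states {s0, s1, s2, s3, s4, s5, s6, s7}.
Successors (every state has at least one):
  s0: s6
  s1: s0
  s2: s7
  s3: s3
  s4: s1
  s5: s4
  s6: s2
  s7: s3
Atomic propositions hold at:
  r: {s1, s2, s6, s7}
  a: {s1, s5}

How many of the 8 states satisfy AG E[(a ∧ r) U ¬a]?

Sat(a ∧ r) = {s1}
Sat(¬a) = {s0, s2, s3, s4, s6, s7}
E[(a ∧ r) U ¬a]: least fixpoint, start Z0 = Sat(¬a) = {s0, s2, s3, s4, s6, s7}, add states in Sat(a ∧ r) with some successor in Z. Z1 = {s0, s1, s2, s3, s4, s6, s7}; fixed.
Sat(E[(a ∧ r) U ¬a]) = {s0, s1, s2, s3, s4, s6, s7}
AG E[(a ∧ r) U ¬a]: greatest fixpoint, start Z0 = {s0, s1, s2, s3, s4, s6, s7}, keep only states in Sat with every successor in Z. Already a fixed point.
Sat(AG E[(a ∧ r) U ¬a]) = {s0, s1, s2, s3, s4, s6, s7}
|Sat(AG E[(a ∧ r) U ¬a])| = |{s0, s1, s2, s3, s4, s6, s7}| = 7.

7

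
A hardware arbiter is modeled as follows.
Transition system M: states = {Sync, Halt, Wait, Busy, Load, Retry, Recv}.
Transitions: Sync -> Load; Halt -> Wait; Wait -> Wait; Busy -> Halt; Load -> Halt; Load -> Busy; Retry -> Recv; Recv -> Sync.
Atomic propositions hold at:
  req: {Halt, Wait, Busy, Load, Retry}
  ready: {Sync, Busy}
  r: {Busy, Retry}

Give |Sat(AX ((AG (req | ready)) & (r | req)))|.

5

Sat(req | ready) = {Sync, Halt, Wait, Busy, Load, Retry}
AG (req | ready): greatest fixpoint, start Z0 = {Sync, Halt, Wait, Busy, Load, Retry}, keep only states in Sat with every successor in Z. Z1 = {Sync, Halt, Wait, Busy, Load}; fixed.
Sat(AG (req | ready)) = {Sync, Halt, Wait, Busy, Load}
Sat(r | req) = {Halt, Wait, Busy, Load, Retry}
Sat((AG (req | ready)) & (r | req)) = {Halt, Wait, Busy, Load}
Sat(AX ((AG (req | ready)) & (r | req))) = {s : every successor in {Halt, Wait, Busy, Load}} = {Sync, Halt, Wait, Busy, Load}
|Sat(AX ((AG (req | ready)) & (r | req)))| = |{Sync, Halt, Wait, Busy, Load}| = 5.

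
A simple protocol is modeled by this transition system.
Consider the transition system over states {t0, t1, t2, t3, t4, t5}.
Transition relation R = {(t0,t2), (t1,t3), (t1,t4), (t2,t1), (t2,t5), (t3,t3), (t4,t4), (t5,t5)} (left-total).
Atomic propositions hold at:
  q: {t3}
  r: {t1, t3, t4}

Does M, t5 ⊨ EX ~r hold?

Yes

Sat(~r) = {t0, t2, t5}
Sat(EX ~r) = {s : some successor in {t0, t2, t5}} = {t0, t2, t5}
t5 ∈ Sat(EX ~r) = {t0, t2, t5}, so the formula holds at t5.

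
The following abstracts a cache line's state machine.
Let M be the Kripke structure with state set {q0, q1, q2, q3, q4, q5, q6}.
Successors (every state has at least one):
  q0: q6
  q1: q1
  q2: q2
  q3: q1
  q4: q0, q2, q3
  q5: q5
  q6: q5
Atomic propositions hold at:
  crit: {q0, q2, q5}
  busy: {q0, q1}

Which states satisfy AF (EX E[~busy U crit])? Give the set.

{q0, q2, q4, q5, q6}

Sat(~busy) = {q2, q3, q4, q5, q6}
E[~busy U crit]: least fixpoint, start Z0 = Sat(crit) = {q0, q2, q5}, add states in Sat(~busy) with some successor in Z. Z1 = {q0, q2, q4, q5, q6}; fixed.
Sat(E[~busy U crit]) = {q0, q2, q4, q5, q6}
Sat(EX E[~busy U crit]) = {s : some successor in {q0, q2, q4, q5, q6}} = {q0, q2, q4, q5, q6}
AF (EX E[~busy U crit]): least fixpoint, start Z0 = {q0, q2, q4, q5, q6}, add states with every successor in Z. Already a fixed point.
Sat(AF (EX E[~busy U crit])) = {q0, q2, q4, q5, q6}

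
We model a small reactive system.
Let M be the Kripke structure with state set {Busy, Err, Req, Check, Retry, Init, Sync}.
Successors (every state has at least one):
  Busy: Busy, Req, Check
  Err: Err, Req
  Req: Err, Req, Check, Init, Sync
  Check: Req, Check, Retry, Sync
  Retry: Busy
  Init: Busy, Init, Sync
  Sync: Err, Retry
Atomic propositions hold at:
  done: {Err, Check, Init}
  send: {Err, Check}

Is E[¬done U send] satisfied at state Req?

Sat(¬done) = {Busy, Req, Retry, Sync}
E[¬done U send]: least fixpoint, start Z0 = Sat(send) = {Err, Check}, add states in Sat(¬done) with some successor in Z. Z1 = {Busy, Err, Req, Check, Sync}; Z2 = {Busy, Err, Req, Check, Retry, Sync}; fixed.
Sat(E[¬done U send]) = {Busy, Err, Req, Check, Retry, Sync}
Req ∈ Sat(E[¬done U send]) = {Busy, Err, Req, Check, Retry, Sync}, so the formula holds at Req.

Yes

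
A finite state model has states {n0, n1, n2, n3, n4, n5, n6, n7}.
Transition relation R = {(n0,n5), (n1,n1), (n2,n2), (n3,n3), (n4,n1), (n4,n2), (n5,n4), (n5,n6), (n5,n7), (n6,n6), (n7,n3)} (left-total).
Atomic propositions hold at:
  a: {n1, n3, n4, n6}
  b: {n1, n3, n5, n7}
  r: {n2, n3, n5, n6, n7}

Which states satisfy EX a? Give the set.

{n1, n3, n4, n5, n6, n7}

Sat(EX a) = {s : some successor in {n1, n3, n4, n6}} = {n1, n3, n4, n5, n6, n7}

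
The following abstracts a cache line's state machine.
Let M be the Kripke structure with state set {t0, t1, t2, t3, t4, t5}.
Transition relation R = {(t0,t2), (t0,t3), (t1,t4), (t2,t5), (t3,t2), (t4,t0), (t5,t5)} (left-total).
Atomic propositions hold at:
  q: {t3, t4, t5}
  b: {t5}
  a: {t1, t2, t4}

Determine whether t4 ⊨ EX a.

Sat(EX a) = {s : some successor in {t1, t2, t4}} = {t0, t1, t3}
t4 ∉ Sat(EX a) = {t0, t1, t3}, so the formula does not hold at t4.

No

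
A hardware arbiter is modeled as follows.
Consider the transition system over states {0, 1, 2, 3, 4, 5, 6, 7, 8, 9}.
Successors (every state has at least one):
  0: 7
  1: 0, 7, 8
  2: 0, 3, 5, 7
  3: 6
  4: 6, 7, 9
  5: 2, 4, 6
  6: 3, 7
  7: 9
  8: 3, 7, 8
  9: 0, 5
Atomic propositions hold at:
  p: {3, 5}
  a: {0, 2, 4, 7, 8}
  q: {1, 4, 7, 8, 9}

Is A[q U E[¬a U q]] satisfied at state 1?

Yes

Sat(¬a) = {1, 3, 5, 6, 9}
E[¬a U q]: least fixpoint, start Z0 = Sat(q) = {1, 4, 7, 8, 9}, add states in Sat(¬a) with some successor in Z. Z1 = {1, 4, 5, 6, 7, 8, 9}; Z2 = {1, 3, 4, 5, 6, 7, 8, 9}; fixed.
Sat(E[¬a U q]) = {1, 3, 4, 5, 6, 7, 8, 9}
A[q U E[¬a U q]]: least fixpoint, start Z0 = Sat(E[¬a U q]) = {1, 3, 4, 5, 6, 7, 8, 9}, add states in Sat(q) with every successor in Z. Already a fixed point.
Sat(A[q U E[¬a U q]]) = {1, 3, 4, 5, 6, 7, 8, 9}
1 ∈ Sat(A[q U E[¬a U q]]) = {1, 3, 4, 5, 6, 7, 8, 9}, so the formula holds at 1.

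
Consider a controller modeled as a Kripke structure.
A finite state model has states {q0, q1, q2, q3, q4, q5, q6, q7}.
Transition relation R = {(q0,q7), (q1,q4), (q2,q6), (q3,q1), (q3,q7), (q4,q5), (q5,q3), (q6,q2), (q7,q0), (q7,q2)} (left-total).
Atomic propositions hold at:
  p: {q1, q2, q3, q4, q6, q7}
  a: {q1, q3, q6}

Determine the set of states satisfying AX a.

Sat(AX a) = {s : every successor in {q1, q3, q6}} = {q2, q5}

{q2, q5}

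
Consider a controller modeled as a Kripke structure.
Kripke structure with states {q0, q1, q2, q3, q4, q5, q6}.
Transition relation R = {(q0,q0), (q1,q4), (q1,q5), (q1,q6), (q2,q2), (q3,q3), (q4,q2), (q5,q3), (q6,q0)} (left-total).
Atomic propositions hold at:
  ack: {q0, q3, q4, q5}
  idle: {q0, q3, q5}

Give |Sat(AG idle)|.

3

AG idle: greatest fixpoint, start Z0 = {q0, q3, q5}, keep only states in Sat with every successor in Z. Already a fixed point.
Sat(AG idle) = {q0, q3, q5}
|Sat(AG idle)| = |{q0, q3, q5}| = 3.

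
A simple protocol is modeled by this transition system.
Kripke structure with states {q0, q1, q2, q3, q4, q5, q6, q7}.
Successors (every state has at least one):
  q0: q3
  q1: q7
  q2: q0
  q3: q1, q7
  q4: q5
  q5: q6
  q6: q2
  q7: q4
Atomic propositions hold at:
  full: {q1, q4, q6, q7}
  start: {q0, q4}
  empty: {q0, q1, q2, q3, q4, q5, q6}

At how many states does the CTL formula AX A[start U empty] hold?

6

A[start U empty]: least fixpoint, start Z0 = Sat(empty) = {q0, q1, q2, q3, q4, q5, q6}, add states in Sat(start) with every successor in Z. Already a fixed point.
Sat(A[start U empty]) = {q0, q1, q2, q3, q4, q5, q6}
Sat(AX A[start U empty]) = {s : every successor in {q0, q1, q2, q3, q4, q5, q6}} = {q0, q2, q4, q5, q6, q7}
|Sat(AX A[start U empty])| = |{q0, q2, q4, q5, q6, q7}| = 6.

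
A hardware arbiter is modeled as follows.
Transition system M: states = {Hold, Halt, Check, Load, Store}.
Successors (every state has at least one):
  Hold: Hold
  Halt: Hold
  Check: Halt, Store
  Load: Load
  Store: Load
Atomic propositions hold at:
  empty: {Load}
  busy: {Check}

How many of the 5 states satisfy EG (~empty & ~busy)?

Sat(~empty) = {Hold, Halt, Check, Store}
Sat(~busy) = {Hold, Halt, Load, Store}
Sat(~empty & ~busy) = {Hold, Halt, Store}
EG (~empty & ~busy): greatest fixpoint, start Z0 = {Hold, Halt, Store}, keep only states in Sat with some successor in Z. Z1 = {Hold, Halt}; fixed.
Sat(EG (~empty & ~busy)) = {Hold, Halt}
|Sat(EG (~empty & ~busy))| = |{Hold, Halt}| = 2.

2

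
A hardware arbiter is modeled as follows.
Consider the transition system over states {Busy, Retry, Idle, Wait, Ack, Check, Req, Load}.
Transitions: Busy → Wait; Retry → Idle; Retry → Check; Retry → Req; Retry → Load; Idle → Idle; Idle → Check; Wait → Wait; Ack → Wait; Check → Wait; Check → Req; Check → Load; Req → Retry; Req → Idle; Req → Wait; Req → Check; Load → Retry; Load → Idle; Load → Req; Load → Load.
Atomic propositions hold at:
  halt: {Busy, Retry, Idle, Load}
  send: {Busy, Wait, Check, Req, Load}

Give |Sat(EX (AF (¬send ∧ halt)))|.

4

Sat(¬send) = {Retry, Idle, Ack}
Sat(¬send ∧ halt) = {Retry, Idle}
AF (¬send ∧ halt): least fixpoint, start Z0 = {Retry, Idle}, add states with every successor in Z. Already a fixed point.
Sat(AF (¬send ∧ halt)) = {Retry, Idle}
Sat(EX (AF (¬send ∧ halt))) = {s : some successor in {Retry, Idle}} = {Retry, Idle, Req, Load}
|Sat(EX (AF (¬send ∧ halt)))| = |{Retry, Idle, Req, Load}| = 4.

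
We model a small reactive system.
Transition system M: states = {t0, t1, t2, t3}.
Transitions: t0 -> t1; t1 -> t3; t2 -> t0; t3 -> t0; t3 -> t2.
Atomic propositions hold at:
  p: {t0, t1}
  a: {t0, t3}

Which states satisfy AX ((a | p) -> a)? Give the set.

Sat(a | p) = {t0, t1, t3}
Sat((a | p) -> a) = {t0, t2, t3}
Sat(AX ((a | p) -> a)) = {s : every successor in {t0, t2, t3}} = {t1, t2, t3}

{t1, t2, t3}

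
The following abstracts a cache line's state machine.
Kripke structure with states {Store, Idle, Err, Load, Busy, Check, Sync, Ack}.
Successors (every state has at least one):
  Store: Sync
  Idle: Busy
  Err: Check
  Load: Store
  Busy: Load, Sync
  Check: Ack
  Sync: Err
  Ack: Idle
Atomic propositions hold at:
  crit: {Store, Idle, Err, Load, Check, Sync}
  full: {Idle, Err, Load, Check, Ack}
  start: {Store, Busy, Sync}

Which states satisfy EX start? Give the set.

Sat(EX start) = {s : some successor in {Store, Busy, Sync}} = {Store, Idle, Load, Busy}

{Store, Idle, Load, Busy}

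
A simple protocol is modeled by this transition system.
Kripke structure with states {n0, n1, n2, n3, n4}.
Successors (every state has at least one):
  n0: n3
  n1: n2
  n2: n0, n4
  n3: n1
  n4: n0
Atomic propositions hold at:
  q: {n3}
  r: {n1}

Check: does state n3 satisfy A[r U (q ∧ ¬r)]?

Yes

Sat(¬r) = {n0, n2, n3, n4}
Sat(q ∧ ¬r) = {n3}
A[r U (q ∧ ¬r)]: least fixpoint, start Z0 = Sat((q ∧ ¬r)) = {n3}, add states in Sat(r) with every successor in Z. Already a fixed point.
Sat(A[r U (q ∧ ¬r)]) = {n3}
n3 ∈ Sat(A[r U (q ∧ ¬r)]) = {n3}, so the formula holds at n3.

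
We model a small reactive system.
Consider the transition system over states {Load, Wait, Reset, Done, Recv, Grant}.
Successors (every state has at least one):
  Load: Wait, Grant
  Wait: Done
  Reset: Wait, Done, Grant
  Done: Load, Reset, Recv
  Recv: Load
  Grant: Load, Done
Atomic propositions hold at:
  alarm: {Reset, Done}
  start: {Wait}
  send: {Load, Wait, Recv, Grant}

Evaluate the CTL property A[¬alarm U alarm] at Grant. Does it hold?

No

Sat(¬alarm) = {Load, Wait, Recv, Grant}
A[¬alarm U alarm]: least fixpoint, start Z0 = Sat(alarm) = {Reset, Done}, add states in Sat(¬alarm) with every successor in Z. Z1 = {Wait, Reset, Done}; fixed.
Sat(A[¬alarm U alarm]) = {Wait, Reset, Done}
Grant ∉ Sat(A[¬alarm U alarm]) = {Wait, Reset, Done}, so the formula does not hold at Grant.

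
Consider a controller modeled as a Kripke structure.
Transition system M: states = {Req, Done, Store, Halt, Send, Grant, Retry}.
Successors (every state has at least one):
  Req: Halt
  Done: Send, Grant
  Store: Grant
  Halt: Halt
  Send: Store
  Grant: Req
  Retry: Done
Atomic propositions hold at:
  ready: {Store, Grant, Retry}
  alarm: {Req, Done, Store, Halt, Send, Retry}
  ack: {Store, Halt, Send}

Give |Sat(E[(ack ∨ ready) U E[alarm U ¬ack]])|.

6

Sat(ack ∨ ready) = {Store, Halt, Send, Grant, Retry}
Sat(¬ack) = {Req, Done, Grant, Retry}
E[alarm U ¬ack]: least fixpoint, start Z0 = Sat(¬ack) = {Req, Done, Grant, Retry}, add states in Sat(alarm) with some successor in Z. Z1 = {Req, Done, Store, Grant, Retry}; Z2 = {Req, Done, Store, Send, Grant, Retry}; fixed.
Sat(E[alarm U ¬ack]) = {Req, Done, Store, Send, Grant, Retry}
E[(ack ∨ ready) U E[alarm U ¬ack]]: least fixpoint, start Z0 = Sat(E[alarm U ¬ack]) = {Req, Done, Store, Send, Grant, Retry}, add states in Sat(ack ∨ ready) with some successor in Z. Already a fixed point.
Sat(E[(ack ∨ ready) U E[alarm U ¬ack]]) = {Req, Done, Store, Send, Grant, Retry}
|Sat(E[(ack ∨ ready) U E[alarm U ¬ack]])| = |{Req, Done, Store, Send, Grant, Retry}| = 6.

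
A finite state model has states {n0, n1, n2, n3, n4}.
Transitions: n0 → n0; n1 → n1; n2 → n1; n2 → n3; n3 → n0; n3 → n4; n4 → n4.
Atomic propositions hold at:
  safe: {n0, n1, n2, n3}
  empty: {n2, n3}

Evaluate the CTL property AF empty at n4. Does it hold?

No

AF empty: least fixpoint, start Z0 = {n2, n3}, add states with every successor in Z. Already a fixed point.
Sat(AF empty) = {n2, n3}
n4 ∉ Sat(AF empty) = {n2, n3}, so the formula does not hold at n4.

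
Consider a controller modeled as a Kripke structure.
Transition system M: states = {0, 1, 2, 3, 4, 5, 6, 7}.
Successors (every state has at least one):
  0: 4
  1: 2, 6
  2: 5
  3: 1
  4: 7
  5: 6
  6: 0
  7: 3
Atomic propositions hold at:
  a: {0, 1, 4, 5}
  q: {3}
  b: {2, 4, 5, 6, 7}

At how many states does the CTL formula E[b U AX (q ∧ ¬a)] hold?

2

Sat(¬a) = {2, 3, 6, 7}
Sat(q ∧ ¬a) = {3}
Sat(AX (q ∧ ¬a)) = {s : every successor in {3}} = {7}
E[b U AX (q ∧ ¬a)]: least fixpoint, start Z0 = Sat(AX (q ∧ ¬a)) = {7}, add states in Sat(b) with some successor in Z. Z1 = {4, 7}; fixed.
Sat(E[b U AX (q ∧ ¬a)]) = {4, 7}
|Sat(E[b U AX (q ∧ ¬a)])| = |{4, 7}| = 2.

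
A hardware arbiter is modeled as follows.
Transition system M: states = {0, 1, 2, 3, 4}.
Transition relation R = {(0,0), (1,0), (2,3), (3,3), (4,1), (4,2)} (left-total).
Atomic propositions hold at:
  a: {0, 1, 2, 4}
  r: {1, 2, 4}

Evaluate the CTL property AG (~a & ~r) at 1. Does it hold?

No

Sat(~a) = {3}
Sat(~r) = {0, 3}
Sat(~a & ~r) = {3}
AG (~a & ~r): greatest fixpoint, start Z0 = {3}, keep only states in Sat with every successor in Z. Already a fixed point.
Sat(AG (~a & ~r)) = {3}
1 ∉ Sat(AG (~a & ~r)) = {3}, so the formula does not hold at 1.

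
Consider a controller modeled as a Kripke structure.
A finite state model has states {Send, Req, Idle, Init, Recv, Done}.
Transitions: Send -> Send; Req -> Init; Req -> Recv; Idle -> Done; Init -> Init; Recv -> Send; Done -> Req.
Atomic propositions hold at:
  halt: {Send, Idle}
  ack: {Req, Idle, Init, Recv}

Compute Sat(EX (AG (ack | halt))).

Sat(ack | halt) = {Send, Req, Idle, Init, Recv}
AG (ack | halt): greatest fixpoint, start Z0 = {Send, Req, Idle, Init, Recv}, keep only states in Sat with every successor in Z. Z1 = {Send, Req, Init, Recv}; fixed.
Sat(AG (ack | halt)) = {Send, Req, Init, Recv}
Sat(EX (AG (ack | halt))) = {s : some successor in {Send, Req, Init, Recv}} = {Send, Req, Init, Recv, Done}

{Send, Req, Init, Recv, Done}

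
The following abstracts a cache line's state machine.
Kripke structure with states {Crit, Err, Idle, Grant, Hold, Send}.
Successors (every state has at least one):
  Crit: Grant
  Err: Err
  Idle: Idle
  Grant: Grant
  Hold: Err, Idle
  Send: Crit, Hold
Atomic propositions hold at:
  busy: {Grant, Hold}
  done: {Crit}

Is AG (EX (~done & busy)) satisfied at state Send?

No

Sat(~done) = {Err, Idle, Grant, Hold, Send}
Sat(~done & busy) = {Grant, Hold}
Sat(EX (~done & busy)) = {s : some successor in {Grant, Hold}} = {Crit, Grant, Send}
AG (EX (~done & busy)): greatest fixpoint, start Z0 = {Crit, Grant, Send}, keep only states in Sat with every successor in Z. Z1 = {Crit, Grant}; fixed.
Sat(AG (EX (~done & busy))) = {Crit, Grant}
Send ∉ Sat(AG (EX (~done & busy))) = {Crit, Grant}, so the formula does not hold at Send.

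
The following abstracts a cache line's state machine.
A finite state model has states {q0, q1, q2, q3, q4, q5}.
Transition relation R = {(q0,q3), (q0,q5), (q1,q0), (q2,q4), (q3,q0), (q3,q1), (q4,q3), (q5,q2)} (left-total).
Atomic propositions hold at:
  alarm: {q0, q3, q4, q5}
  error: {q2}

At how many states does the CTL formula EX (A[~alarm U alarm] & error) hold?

Sat(~alarm) = {q1, q2}
A[~alarm U alarm]: least fixpoint, start Z0 = Sat(alarm) = {q0, q3, q4, q5}, add states in Sat(~alarm) with every successor in Z. Z1 = {q0, q1, q2, q3, q4, q5}; fixed.
Sat(A[~alarm U alarm]) = {q0, q1, q2, q3, q4, q5}
Sat(A[~alarm U alarm] & error) = {q2}
Sat(EX (A[~alarm U alarm] & error)) = {s : some successor in {q2}} = {q5}
|Sat(EX (A[~alarm U alarm] & error))| = |{q5}| = 1.

1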